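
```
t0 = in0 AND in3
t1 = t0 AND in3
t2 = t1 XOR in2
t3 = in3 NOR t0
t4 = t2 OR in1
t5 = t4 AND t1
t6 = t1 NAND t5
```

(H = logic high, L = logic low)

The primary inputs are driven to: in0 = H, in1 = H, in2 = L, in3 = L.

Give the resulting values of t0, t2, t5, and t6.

t0 = in0 AND in3 = H AND L = L
t1 = t0 AND in3 = L AND L = L
t2 = t1 XOR in2 = L XOR L = L
t4 = t2 OR in1 = L OR H = H
t5 = t4 AND t1 = H AND L = L
t6 = t1 NAND t5 = L NAND L = H

t0 = L  t2 = L  t5 = L  t6 = H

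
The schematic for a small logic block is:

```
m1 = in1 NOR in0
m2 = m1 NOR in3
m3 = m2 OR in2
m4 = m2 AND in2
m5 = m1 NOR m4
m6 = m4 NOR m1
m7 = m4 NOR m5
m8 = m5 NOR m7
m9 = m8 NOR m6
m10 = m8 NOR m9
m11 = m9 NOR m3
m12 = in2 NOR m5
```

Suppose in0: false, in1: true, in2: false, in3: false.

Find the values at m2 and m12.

m2 = true  m12 = false

m1 = in1 NOR in0 = true NOR false = false
m2 = m1 NOR in3 = false NOR false = true
m4 = m2 AND in2 = true AND false = false
m5 = m1 NOR m4 = false NOR false = true
m12 = in2 NOR m5 = false NOR true = false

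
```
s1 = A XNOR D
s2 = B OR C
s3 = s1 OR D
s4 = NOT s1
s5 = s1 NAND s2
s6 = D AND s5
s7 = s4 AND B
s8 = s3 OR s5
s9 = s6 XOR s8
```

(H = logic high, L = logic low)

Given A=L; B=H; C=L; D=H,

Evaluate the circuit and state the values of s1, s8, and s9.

s1 = L, s8 = H, s9 = L

s1 = A XNOR D = L XNOR H = L
s2 = B OR C = H OR L = H
s3 = s1 OR D = L OR H = H
s5 = s1 NAND s2 = L NAND H = H
s6 = D AND s5 = H AND H = H
s8 = s3 OR s5 = H OR H = H
s9 = s6 XOR s8 = H XOR H = L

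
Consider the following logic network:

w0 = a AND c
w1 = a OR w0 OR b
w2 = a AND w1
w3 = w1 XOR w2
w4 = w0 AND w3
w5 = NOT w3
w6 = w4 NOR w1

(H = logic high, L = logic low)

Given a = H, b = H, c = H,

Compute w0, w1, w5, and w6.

w0 = a AND c = H AND H = H
w1 = a OR w0 OR b = H OR H OR H = H
w2 = a AND w1 = H AND H = H
w3 = w1 XOR w2 = H XOR H = L
w4 = w0 AND w3 = H AND L = L
w5 = NOT w3 = NOT L = H
w6 = w4 NOR w1 = L NOR H = L

w0 = H, w1 = H, w5 = H, w6 = L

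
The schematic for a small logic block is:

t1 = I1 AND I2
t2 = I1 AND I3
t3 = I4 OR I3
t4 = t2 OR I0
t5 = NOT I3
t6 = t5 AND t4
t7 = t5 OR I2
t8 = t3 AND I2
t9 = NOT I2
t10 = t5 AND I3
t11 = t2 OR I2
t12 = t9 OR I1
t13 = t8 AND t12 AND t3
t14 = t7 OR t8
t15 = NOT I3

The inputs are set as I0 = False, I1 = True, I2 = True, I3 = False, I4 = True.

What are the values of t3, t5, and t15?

t3 = I4 OR I3 = True OR False = True
t5 = NOT I3 = NOT False = True
t15 = NOT I3 = NOT False = True

t3 = True, t5 = True, t15 = True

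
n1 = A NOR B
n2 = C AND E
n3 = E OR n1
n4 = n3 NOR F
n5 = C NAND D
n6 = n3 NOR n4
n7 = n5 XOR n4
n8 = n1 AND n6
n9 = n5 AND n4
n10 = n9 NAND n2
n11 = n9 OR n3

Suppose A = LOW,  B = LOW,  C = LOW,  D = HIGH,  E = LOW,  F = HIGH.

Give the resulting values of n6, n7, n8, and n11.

n1 = A NOR B = LOW NOR LOW = HIGH
n3 = E OR n1 = LOW OR HIGH = HIGH
n4 = n3 NOR F = HIGH NOR HIGH = LOW
n5 = C NAND D = LOW NAND HIGH = HIGH
n6 = n3 NOR n4 = HIGH NOR LOW = LOW
n7 = n5 XOR n4 = HIGH XOR LOW = HIGH
n8 = n1 AND n6 = HIGH AND LOW = LOW
n9 = n5 AND n4 = HIGH AND LOW = LOW
n11 = n9 OR n3 = LOW OR HIGH = HIGH

n6 = LOW  n7 = HIGH  n8 = LOW  n11 = HIGH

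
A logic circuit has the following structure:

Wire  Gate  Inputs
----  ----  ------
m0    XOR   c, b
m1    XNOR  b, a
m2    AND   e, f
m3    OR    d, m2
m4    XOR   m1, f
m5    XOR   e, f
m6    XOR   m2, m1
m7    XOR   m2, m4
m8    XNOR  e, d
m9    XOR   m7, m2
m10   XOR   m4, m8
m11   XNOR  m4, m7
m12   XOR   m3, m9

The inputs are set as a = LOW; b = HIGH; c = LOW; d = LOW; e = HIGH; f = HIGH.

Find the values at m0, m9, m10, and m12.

m0 = HIGH; m9 = HIGH; m10 = HIGH; m12 = LOW

m0 = c XOR b = LOW XOR HIGH = HIGH
m1 = b XNOR a = HIGH XNOR LOW = LOW
m2 = e AND f = HIGH AND HIGH = HIGH
m3 = d OR m2 = LOW OR HIGH = HIGH
m4 = m1 XOR f = LOW XOR HIGH = HIGH
m7 = m2 XOR m4 = HIGH XOR HIGH = LOW
m8 = e XNOR d = HIGH XNOR LOW = LOW
m9 = m7 XOR m2 = LOW XOR HIGH = HIGH
m10 = m4 XOR m8 = HIGH XOR LOW = HIGH
m12 = m3 XOR m9 = HIGH XOR HIGH = LOW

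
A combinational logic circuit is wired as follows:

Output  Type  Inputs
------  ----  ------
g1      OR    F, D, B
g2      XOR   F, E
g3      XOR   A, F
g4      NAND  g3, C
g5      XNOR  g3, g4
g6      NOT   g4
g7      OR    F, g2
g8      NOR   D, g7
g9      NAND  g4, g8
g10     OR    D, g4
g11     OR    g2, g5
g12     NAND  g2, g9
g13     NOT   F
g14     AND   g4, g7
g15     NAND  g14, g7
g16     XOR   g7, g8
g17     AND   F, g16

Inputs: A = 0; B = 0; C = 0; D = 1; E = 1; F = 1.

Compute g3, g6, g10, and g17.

g3 = 1, g6 = 0, g10 = 1, g17 = 1

g2 = F XOR E = 1 XOR 1 = 0
g3 = A XOR F = 0 XOR 1 = 1
g4 = g3 NAND C = 1 NAND 0 = 1
g6 = NOT g4 = NOT 1 = 0
g7 = F OR g2 = 1 OR 0 = 1
g8 = D NOR g7 = 1 NOR 1 = 0
g10 = D OR g4 = 1 OR 1 = 1
g16 = g7 XOR g8 = 1 XOR 0 = 1
g17 = F AND g16 = 1 AND 1 = 1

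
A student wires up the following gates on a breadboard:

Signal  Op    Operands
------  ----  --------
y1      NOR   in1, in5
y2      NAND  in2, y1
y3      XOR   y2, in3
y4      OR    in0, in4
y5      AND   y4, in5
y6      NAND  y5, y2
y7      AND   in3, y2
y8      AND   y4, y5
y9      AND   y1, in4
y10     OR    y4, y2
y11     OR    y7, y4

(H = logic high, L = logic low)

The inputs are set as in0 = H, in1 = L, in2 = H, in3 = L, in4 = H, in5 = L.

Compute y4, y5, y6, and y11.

y4 = H; y5 = L; y6 = H; y11 = H

y1 = in1 NOR in5 = L NOR L = H
y2 = in2 NAND y1 = H NAND H = L
y4 = in0 OR in4 = H OR H = H
y5 = y4 AND in5 = H AND L = L
y6 = y5 NAND y2 = L NAND L = H
y7 = in3 AND y2 = L AND L = L
y11 = y7 OR y4 = L OR H = H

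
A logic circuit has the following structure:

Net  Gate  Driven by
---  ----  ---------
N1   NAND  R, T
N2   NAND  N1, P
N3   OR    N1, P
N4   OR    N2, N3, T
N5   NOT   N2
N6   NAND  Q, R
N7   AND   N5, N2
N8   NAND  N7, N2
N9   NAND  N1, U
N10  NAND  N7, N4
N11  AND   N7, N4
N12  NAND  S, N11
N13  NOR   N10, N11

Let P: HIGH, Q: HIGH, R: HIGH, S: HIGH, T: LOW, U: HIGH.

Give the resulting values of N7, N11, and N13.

N1 = R NAND T = HIGH NAND LOW = HIGH
N2 = N1 NAND P = HIGH NAND HIGH = LOW
N3 = N1 OR P = HIGH OR HIGH = HIGH
N4 = N2 OR N3 OR T = LOW OR HIGH OR LOW = HIGH
N5 = NOT N2 = NOT LOW = HIGH
N7 = N5 AND N2 = HIGH AND LOW = LOW
N10 = N7 NAND N4 = LOW NAND HIGH = HIGH
N11 = N7 AND N4 = LOW AND HIGH = LOW
N13 = N10 NOR N11 = HIGH NOR LOW = LOW

N7 = LOW, N11 = LOW, N13 = LOW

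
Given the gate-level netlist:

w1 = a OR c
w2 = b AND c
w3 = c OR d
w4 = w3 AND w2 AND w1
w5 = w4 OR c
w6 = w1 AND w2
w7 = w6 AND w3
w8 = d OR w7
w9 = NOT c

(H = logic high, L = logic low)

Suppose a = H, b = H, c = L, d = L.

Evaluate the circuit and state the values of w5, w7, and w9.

w1 = a OR c = H OR L = H
w2 = b AND c = H AND L = L
w3 = c OR d = L OR L = L
w4 = w3 AND w2 AND w1 = L AND L AND H = L
w5 = w4 OR c = L OR L = L
w6 = w1 AND w2 = H AND L = L
w7 = w6 AND w3 = L AND L = L
w9 = NOT c = NOT L = H

w5 = L; w7 = L; w9 = H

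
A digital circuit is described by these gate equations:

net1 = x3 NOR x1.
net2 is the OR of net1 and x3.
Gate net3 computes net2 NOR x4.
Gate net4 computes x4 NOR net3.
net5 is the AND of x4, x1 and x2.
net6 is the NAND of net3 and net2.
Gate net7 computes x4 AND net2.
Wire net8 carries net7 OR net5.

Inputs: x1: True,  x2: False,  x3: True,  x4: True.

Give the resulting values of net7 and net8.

net7 = True; net8 = True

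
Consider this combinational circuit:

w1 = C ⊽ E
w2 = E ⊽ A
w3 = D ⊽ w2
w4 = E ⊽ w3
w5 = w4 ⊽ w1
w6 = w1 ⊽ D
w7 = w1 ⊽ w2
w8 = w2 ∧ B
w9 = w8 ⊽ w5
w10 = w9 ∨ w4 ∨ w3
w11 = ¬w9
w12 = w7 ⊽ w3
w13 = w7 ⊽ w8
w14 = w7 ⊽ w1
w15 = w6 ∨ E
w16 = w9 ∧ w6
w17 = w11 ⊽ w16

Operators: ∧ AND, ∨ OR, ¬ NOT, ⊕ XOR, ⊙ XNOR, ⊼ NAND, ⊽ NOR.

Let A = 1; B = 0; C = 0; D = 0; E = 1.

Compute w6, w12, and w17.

w6 = 1; w12 = 0; w17 = 0

w1 = C NOR E = 0 NOR 1 = 0
w2 = E NOR A = 1 NOR 1 = 0
w3 = D NOR w2 = 0 NOR 0 = 1
w4 = E NOR w3 = 1 NOR 1 = 0
w5 = w4 NOR w1 = 0 NOR 0 = 1
w6 = w1 NOR D = 0 NOR 0 = 1
w7 = w1 NOR w2 = 0 NOR 0 = 1
w8 = w2 AND B = 0 AND 0 = 0
w9 = w8 NOR w5 = 0 NOR 1 = 0
w11 = NOT w9 = NOT 0 = 1
w12 = w7 NOR w3 = 1 NOR 1 = 0
w16 = w9 AND w6 = 0 AND 1 = 0
w17 = w11 NOR w16 = 1 NOR 0 = 0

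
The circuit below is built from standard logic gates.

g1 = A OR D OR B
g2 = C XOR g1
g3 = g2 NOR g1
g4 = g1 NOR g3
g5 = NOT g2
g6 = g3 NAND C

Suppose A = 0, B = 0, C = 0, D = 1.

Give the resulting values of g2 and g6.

g1 = A OR D OR B = 0 OR 1 OR 0 = 1
g2 = C XOR g1 = 0 XOR 1 = 1
g3 = g2 NOR g1 = 1 NOR 1 = 0
g6 = g3 NAND C = 0 NAND 0 = 1

g2 = 1; g6 = 1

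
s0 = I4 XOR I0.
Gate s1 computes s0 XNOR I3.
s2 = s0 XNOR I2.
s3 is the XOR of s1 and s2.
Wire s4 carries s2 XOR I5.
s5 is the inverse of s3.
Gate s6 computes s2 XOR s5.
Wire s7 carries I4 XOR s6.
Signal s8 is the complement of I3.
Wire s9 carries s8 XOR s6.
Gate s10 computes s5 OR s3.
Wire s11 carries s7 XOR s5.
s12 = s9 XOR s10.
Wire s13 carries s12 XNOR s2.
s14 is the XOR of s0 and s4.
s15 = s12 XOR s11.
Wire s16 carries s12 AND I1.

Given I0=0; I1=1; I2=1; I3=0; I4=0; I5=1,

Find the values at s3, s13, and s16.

s3 = 1, s13 = 1, s16 = 0

s0 = I4 XOR I0 = 0 XOR 0 = 0
s1 = s0 XNOR I3 = 0 XNOR 0 = 1
s2 = s0 XNOR I2 = 0 XNOR 1 = 0
s3 = s1 XOR s2 = 1 XOR 0 = 1
s5 = NOT s3 = NOT 1 = 0
s6 = s2 XOR s5 = 0 XOR 0 = 0
s8 = NOT I3 = NOT 0 = 1
s9 = s8 XOR s6 = 1 XOR 0 = 1
s10 = s5 OR s3 = 0 OR 1 = 1
s12 = s9 XOR s10 = 1 XOR 1 = 0
s13 = s12 XNOR s2 = 0 XNOR 0 = 1
s16 = s12 AND I1 = 0 AND 1 = 0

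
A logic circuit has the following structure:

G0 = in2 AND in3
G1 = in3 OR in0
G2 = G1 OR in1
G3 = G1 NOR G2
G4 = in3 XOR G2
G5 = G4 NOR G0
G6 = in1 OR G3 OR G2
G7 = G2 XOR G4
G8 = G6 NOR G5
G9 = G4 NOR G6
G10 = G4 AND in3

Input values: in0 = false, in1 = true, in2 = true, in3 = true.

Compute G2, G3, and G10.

G1 = in3 OR in0 = true OR false = true
G2 = G1 OR in1 = true OR true = true
G3 = G1 NOR G2 = true NOR true = false
G4 = in3 XOR G2 = true XOR true = false
G10 = G4 AND in3 = false AND true = false

G2 = true, G3 = false, G10 = false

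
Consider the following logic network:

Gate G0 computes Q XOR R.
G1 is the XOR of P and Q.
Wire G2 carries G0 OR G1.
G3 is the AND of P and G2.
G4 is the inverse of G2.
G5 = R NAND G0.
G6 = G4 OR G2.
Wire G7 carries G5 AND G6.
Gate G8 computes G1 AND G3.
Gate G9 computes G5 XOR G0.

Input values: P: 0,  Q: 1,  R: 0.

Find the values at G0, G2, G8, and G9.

G0 = Q XOR R = 1 XOR 0 = 1
G1 = P XOR Q = 0 XOR 1 = 1
G2 = G0 OR G1 = 1 OR 1 = 1
G3 = P AND G2 = 0 AND 1 = 0
G5 = R NAND G0 = 0 NAND 1 = 1
G8 = G1 AND G3 = 1 AND 0 = 0
G9 = G5 XOR G0 = 1 XOR 1 = 0

G0 = 1; G2 = 1; G8 = 0; G9 = 0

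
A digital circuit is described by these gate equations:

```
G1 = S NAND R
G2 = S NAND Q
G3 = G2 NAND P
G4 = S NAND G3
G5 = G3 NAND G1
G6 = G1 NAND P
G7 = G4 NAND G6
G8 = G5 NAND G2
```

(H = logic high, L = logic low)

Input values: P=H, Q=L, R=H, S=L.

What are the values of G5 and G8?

G5 = H, G8 = L

G1 = S NAND R = L NAND H = H
G2 = S NAND Q = L NAND L = H
G3 = G2 NAND P = H NAND H = L
G5 = G3 NAND G1 = L NAND H = H
G8 = G5 NAND G2 = H NAND H = L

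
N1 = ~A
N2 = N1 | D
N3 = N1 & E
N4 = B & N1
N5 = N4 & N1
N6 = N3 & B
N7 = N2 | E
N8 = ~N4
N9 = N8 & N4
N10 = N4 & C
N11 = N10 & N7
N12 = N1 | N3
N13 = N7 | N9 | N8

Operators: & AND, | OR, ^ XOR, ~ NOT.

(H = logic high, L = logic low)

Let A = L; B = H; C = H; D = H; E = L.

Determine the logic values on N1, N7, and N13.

N1 = H; N7 = H; N13 = H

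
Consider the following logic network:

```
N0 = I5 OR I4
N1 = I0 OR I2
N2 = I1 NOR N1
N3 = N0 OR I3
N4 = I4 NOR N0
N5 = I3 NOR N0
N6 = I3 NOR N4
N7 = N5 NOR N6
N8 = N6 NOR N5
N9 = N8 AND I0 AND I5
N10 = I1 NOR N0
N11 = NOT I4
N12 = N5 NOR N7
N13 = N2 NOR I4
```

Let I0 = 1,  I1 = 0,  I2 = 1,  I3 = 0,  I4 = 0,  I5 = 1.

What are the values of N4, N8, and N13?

N4 = 0, N8 = 0, N13 = 1

N0 = I5 OR I4 = 1 OR 0 = 1
N1 = I0 OR I2 = 1 OR 1 = 1
N2 = I1 NOR N1 = 0 NOR 1 = 0
N4 = I4 NOR N0 = 0 NOR 1 = 0
N5 = I3 NOR N0 = 0 NOR 1 = 0
N6 = I3 NOR N4 = 0 NOR 0 = 1
N8 = N6 NOR N5 = 1 NOR 0 = 0
N13 = N2 NOR I4 = 0 NOR 0 = 1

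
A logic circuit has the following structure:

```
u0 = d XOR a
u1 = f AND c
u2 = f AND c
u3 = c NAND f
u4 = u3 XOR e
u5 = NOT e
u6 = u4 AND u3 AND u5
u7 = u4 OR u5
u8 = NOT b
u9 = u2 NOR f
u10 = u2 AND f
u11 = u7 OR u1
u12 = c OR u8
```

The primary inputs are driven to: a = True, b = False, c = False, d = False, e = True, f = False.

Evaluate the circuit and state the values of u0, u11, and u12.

u0 = d XOR a = False XOR True = True
u1 = f AND c = False AND False = False
u3 = c NAND f = False NAND False = True
u4 = u3 XOR e = True XOR True = False
u5 = NOT e = NOT True = False
u7 = u4 OR u5 = False OR False = False
u8 = NOT b = NOT False = True
u11 = u7 OR u1 = False OR False = False
u12 = c OR u8 = False OR True = True

u0 = True; u11 = False; u12 = True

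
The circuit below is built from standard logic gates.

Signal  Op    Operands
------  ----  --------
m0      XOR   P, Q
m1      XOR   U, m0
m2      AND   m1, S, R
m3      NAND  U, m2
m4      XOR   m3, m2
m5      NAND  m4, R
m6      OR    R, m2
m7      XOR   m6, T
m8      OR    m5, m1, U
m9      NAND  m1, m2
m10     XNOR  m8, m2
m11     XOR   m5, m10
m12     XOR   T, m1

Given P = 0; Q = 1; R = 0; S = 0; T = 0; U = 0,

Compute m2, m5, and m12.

m0 = P XOR Q = 0 XOR 1 = 1
m1 = U XOR m0 = 0 XOR 1 = 1
m2 = m1 AND S AND R = 1 AND 0 AND 0 = 0
m3 = U NAND m2 = 0 NAND 0 = 1
m4 = m3 XOR m2 = 1 XOR 0 = 1
m5 = m4 NAND R = 1 NAND 0 = 1
m12 = T XOR m1 = 0 XOR 1 = 1

m2 = 0  m5 = 1  m12 = 1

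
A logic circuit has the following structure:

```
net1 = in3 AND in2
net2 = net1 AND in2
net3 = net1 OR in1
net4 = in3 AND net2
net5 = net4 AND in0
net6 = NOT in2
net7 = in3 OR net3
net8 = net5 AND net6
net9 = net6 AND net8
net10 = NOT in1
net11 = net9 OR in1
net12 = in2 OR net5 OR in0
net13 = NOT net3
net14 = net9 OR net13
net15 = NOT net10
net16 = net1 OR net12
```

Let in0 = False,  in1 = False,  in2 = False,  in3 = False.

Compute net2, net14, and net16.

net2 = False  net14 = True  net16 = False

net1 = in3 AND in2 = False AND False = False
net2 = net1 AND in2 = False AND False = False
net3 = net1 OR in1 = False OR False = False
net4 = in3 AND net2 = False AND False = False
net5 = net4 AND in0 = False AND False = False
net6 = NOT in2 = NOT False = True
net8 = net5 AND net6 = False AND True = False
net9 = net6 AND net8 = True AND False = False
net12 = in2 OR net5 OR in0 = False OR False OR False = False
net13 = NOT net3 = NOT False = True
net14 = net9 OR net13 = False OR True = True
net16 = net1 OR net12 = False OR False = False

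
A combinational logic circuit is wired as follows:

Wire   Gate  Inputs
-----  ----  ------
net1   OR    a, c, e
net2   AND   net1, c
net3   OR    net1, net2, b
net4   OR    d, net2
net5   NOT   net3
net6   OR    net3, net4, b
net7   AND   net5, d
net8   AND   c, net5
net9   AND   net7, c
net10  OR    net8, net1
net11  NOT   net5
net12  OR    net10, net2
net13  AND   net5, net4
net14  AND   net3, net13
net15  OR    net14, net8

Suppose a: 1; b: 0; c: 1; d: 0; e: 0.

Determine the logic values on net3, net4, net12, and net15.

net3 = 1  net4 = 1  net12 = 1  net15 = 0

net1 = a OR c OR e = 1 OR 1 OR 0 = 1
net2 = net1 AND c = 1 AND 1 = 1
net3 = net1 OR net2 OR b = 1 OR 1 OR 0 = 1
net4 = d OR net2 = 0 OR 1 = 1
net5 = NOT net3 = NOT 1 = 0
net8 = c AND net5 = 1 AND 0 = 0
net10 = net8 OR net1 = 0 OR 1 = 1
net12 = net10 OR net2 = 1 OR 1 = 1
net13 = net5 AND net4 = 0 AND 1 = 0
net14 = net3 AND net13 = 1 AND 0 = 0
net15 = net14 OR net8 = 0 OR 0 = 0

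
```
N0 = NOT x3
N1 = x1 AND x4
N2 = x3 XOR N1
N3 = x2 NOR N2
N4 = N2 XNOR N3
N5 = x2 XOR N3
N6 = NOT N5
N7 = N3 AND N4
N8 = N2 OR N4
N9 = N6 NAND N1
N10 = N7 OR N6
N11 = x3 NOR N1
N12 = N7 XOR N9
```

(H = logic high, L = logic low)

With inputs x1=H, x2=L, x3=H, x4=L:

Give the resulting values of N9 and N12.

N9 = H, N12 = H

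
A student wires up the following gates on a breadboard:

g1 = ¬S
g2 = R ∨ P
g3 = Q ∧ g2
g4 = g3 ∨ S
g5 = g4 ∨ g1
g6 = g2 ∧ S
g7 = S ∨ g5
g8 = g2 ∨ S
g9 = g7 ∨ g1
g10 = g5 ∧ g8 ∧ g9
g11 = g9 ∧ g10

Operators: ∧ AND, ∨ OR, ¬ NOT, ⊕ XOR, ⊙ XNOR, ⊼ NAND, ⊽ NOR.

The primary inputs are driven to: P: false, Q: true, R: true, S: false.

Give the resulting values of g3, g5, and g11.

g3 = true, g5 = true, g11 = true

g1 = NOT S = NOT false = true
g2 = R OR P = true OR false = true
g3 = Q AND g2 = true AND true = true
g4 = g3 OR S = true OR false = true
g5 = g4 OR g1 = true OR true = true
g7 = S OR g5 = false OR true = true
g8 = g2 OR S = true OR false = true
g9 = g7 OR g1 = true OR true = true
g10 = g5 AND g8 AND g9 = true AND true AND true = true
g11 = g9 AND g10 = true AND true = true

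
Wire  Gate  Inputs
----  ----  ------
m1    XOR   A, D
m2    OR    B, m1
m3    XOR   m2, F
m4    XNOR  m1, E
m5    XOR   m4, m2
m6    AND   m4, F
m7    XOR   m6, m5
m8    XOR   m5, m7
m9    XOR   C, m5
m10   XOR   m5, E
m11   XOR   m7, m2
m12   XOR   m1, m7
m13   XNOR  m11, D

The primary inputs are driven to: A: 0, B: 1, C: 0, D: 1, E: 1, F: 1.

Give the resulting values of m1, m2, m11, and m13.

m1 = A XOR D = 0 XOR 1 = 1
m2 = B OR m1 = 1 OR 1 = 1
m4 = m1 XNOR E = 1 XNOR 1 = 1
m5 = m4 XOR m2 = 1 XOR 1 = 0
m6 = m4 AND F = 1 AND 1 = 1
m7 = m6 XOR m5 = 1 XOR 0 = 1
m11 = m7 XOR m2 = 1 XOR 1 = 0
m13 = m11 XNOR D = 0 XNOR 1 = 0

m1 = 1, m2 = 1, m11 = 0, m13 = 0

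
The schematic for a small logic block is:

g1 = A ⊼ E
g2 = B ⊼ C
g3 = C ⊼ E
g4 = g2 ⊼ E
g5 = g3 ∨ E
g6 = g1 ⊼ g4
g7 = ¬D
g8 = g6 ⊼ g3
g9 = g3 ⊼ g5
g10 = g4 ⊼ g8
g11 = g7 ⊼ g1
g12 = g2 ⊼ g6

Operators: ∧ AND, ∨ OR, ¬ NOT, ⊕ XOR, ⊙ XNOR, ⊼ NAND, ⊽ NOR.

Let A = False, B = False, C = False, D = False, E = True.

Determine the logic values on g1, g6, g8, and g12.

g1 = True, g6 = True, g8 = False, g12 = False

g1 = A NAND E = False NAND True = True
g2 = B NAND C = False NAND False = True
g3 = C NAND E = False NAND True = True
g4 = g2 NAND E = True NAND True = False
g6 = g1 NAND g4 = True NAND False = True
g8 = g6 NAND g3 = True NAND True = False
g12 = g2 NAND g6 = True NAND True = False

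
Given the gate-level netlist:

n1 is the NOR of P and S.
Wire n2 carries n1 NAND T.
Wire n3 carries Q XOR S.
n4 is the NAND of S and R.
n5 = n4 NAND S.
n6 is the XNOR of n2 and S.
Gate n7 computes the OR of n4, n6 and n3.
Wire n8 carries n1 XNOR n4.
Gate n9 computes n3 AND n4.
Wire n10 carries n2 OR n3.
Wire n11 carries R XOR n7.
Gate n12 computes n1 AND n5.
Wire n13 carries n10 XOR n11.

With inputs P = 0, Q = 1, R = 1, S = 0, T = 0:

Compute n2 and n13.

n2 = 1  n13 = 1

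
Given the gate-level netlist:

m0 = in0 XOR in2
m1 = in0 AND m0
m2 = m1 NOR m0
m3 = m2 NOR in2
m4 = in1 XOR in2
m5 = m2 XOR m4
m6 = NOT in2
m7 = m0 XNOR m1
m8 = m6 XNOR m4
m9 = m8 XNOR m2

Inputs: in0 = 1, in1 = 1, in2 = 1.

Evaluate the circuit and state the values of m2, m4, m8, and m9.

m0 = in0 XOR in2 = 1 XOR 1 = 0
m1 = in0 AND m0 = 1 AND 0 = 0
m2 = m1 NOR m0 = 0 NOR 0 = 1
m4 = in1 XOR in2 = 1 XOR 1 = 0
m6 = NOT in2 = NOT 1 = 0
m8 = m6 XNOR m4 = 0 XNOR 0 = 1
m9 = m8 XNOR m2 = 1 XNOR 1 = 1

m2 = 1, m4 = 0, m8 = 1, m9 = 1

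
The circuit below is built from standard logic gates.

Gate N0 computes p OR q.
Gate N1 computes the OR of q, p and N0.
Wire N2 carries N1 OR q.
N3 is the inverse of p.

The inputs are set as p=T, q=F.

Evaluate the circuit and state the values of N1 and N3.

N0 = p OR q = T OR F = T
N1 = q OR p OR N0 = F OR T OR T = T
N3 = NOT p = NOT T = F

N1 = T  N3 = F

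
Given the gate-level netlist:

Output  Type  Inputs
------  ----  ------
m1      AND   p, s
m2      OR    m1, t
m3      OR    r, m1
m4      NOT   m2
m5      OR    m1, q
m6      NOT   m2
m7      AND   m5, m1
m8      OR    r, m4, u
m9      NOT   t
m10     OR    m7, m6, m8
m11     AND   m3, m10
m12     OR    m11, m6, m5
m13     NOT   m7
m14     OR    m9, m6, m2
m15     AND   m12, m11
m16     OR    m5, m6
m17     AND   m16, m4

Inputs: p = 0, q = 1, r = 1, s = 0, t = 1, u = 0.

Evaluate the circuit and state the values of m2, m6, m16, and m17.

m2 = 1, m6 = 0, m16 = 1, m17 = 0

m1 = p AND s = 0 AND 0 = 0
m2 = m1 OR t = 0 OR 1 = 1
m4 = NOT m2 = NOT 1 = 0
m5 = m1 OR q = 0 OR 1 = 1
m6 = NOT m2 = NOT 1 = 0
m16 = m5 OR m6 = 1 OR 0 = 1
m17 = m16 AND m4 = 1 AND 0 = 0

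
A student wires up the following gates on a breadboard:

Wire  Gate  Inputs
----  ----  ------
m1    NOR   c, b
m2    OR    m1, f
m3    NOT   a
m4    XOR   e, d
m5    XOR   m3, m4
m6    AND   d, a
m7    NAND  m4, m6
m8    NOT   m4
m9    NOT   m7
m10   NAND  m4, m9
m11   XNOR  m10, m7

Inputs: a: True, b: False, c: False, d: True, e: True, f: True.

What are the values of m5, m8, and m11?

m5 = False  m8 = True  m11 = True

m3 = NOT a = NOT True = False
m4 = e XOR d = True XOR True = False
m5 = m3 XOR m4 = False XOR False = False
m6 = d AND a = True AND True = True
m7 = m4 NAND m6 = False NAND True = True
m8 = NOT m4 = NOT False = True
m9 = NOT m7 = NOT True = False
m10 = m4 NAND m9 = False NAND False = True
m11 = m10 XNOR m7 = True XNOR True = True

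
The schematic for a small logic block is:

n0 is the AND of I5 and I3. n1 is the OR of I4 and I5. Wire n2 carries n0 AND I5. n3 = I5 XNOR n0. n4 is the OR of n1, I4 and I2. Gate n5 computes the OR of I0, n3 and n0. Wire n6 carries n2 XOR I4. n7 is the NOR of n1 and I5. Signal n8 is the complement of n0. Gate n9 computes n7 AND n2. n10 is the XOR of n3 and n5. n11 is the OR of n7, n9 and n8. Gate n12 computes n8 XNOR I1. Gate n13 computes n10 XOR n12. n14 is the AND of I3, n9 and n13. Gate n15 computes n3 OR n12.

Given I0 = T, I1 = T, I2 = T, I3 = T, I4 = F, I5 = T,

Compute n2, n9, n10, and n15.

n2 = T; n9 = F; n10 = F; n15 = T

n0 = I5 AND I3 = T AND T = T
n1 = I4 OR I5 = F OR T = T
n2 = n0 AND I5 = T AND T = T
n3 = I5 XNOR n0 = T XNOR T = T
n5 = I0 OR n3 OR n0 = T OR T OR T = T
n7 = n1 NOR I5 = T NOR T = F
n8 = NOT n0 = NOT T = F
n9 = n7 AND n2 = F AND T = F
n10 = n3 XOR n5 = T XOR T = F
n12 = n8 XNOR I1 = F XNOR T = F
n15 = n3 OR n12 = T OR F = T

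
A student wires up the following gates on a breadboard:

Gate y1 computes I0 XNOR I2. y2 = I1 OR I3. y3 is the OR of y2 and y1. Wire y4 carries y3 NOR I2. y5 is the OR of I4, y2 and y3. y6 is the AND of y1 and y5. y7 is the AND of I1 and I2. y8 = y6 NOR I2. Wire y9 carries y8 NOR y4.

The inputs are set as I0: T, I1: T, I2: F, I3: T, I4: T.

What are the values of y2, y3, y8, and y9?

y1 = I0 XNOR I2 = T XNOR F = F
y2 = I1 OR I3 = T OR T = T
y3 = y2 OR y1 = T OR F = T
y4 = y3 NOR I2 = T NOR F = F
y5 = I4 OR y2 OR y3 = T OR T OR T = T
y6 = y1 AND y5 = F AND T = F
y8 = y6 NOR I2 = F NOR F = T
y9 = y8 NOR y4 = T NOR F = F

y2 = T, y3 = T, y8 = T, y9 = F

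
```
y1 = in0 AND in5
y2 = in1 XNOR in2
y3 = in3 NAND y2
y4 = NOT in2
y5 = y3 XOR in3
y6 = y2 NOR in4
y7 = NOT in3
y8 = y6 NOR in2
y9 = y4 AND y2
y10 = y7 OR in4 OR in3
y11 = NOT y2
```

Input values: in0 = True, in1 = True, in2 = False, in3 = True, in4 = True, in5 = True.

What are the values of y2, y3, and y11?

y2 = False, y3 = True, y11 = True

y2 = in1 XNOR in2 = True XNOR False = False
y3 = in3 NAND y2 = True NAND False = True
y11 = NOT y2 = NOT False = True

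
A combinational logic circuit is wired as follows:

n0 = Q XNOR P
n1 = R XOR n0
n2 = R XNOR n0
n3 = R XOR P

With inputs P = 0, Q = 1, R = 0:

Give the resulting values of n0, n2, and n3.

n0 = 0; n2 = 1; n3 = 0

n0 = Q XNOR P = 1 XNOR 0 = 0
n2 = R XNOR n0 = 0 XNOR 0 = 1
n3 = R XOR P = 0 XOR 0 = 0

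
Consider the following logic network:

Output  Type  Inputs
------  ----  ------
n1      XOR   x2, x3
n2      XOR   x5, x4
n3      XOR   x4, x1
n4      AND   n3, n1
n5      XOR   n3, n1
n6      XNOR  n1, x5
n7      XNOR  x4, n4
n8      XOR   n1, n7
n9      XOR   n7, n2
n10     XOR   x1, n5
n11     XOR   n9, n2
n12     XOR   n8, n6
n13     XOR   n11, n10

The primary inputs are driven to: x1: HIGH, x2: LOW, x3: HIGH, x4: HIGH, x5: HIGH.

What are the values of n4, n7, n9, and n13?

n1 = x2 XOR x3 = LOW XOR HIGH = HIGH
n2 = x5 XOR x4 = HIGH XOR HIGH = LOW
n3 = x4 XOR x1 = HIGH XOR HIGH = LOW
n4 = n3 AND n1 = LOW AND HIGH = LOW
n5 = n3 XOR n1 = LOW XOR HIGH = HIGH
n7 = x4 XNOR n4 = HIGH XNOR LOW = LOW
n9 = n7 XOR n2 = LOW XOR LOW = LOW
n10 = x1 XOR n5 = HIGH XOR HIGH = LOW
n11 = n9 XOR n2 = LOW XOR LOW = LOW
n13 = n11 XOR n10 = LOW XOR LOW = LOW

n4 = LOW, n7 = LOW, n9 = LOW, n13 = LOW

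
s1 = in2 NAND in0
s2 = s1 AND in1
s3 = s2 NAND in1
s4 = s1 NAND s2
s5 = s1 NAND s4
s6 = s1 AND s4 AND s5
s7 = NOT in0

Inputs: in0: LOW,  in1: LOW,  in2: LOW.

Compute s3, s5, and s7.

s3 = HIGH  s5 = LOW  s7 = HIGH

s1 = in2 NAND in0 = LOW NAND LOW = HIGH
s2 = s1 AND in1 = HIGH AND LOW = LOW
s3 = s2 NAND in1 = LOW NAND LOW = HIGH
s4 = s1 NAND s2 = HIGH NAND LOW = HIGH
s5 = s1 NAND s4 = HIGH NAND HIGH = LOW
s7 = NOT in0 = NOT LOW = HIGH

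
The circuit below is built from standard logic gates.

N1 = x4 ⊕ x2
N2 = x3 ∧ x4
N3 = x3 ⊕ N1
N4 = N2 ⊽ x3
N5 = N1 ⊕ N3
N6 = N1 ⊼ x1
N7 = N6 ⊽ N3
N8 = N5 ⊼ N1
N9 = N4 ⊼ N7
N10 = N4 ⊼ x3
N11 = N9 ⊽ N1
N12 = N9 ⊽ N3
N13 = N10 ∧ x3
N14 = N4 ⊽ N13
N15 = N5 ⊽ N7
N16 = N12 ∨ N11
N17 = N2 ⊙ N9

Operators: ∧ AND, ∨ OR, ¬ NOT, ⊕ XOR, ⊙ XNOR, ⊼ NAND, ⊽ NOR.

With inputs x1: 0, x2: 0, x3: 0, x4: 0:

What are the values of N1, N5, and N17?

N1 = x4 XOR x2 = 0 XOR 0 = 0
N2 = x3 AND x4 = 0 AND 0 = 0
N3 = x3 XOR N1 = 0 XOR 0 = 0
N4 = N2 NOR x3 = 0 NOR 0 = 1
N5 = N1 XOR N3 = 0 XOR 0 = 0
N6 = N1 NAND x1 = 0 NAND 0 = 1
N7 = N6 NOR N3 = 1 NOR 0 = 0
N9 = N4 NAND N7 = 1 NAND 0 = 1
N17 = N2 XNOR N9 = 0 XNOR 1 = 0

N1 = 0  N5 = 0  N17 = 0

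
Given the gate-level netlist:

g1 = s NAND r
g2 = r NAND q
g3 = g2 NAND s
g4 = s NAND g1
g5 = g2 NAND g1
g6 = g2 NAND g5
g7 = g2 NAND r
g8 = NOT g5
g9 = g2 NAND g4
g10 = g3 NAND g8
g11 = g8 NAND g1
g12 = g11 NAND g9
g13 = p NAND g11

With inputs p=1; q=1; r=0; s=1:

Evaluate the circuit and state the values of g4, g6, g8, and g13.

g4 = 0; g6 = 1; g8 = 1; g13 = 1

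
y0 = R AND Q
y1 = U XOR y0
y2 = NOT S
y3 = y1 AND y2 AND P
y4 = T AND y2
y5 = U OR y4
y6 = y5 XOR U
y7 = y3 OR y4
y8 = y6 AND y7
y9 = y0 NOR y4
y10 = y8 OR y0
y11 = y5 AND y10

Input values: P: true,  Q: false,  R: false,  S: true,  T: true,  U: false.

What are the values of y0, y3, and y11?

y0 = R AND Q = false AND false = false
y1 = U XOR y0 = false XOR false = false
y2 = NOT S = NOT true = false
y3 = y1 AND y2 AND P = false AND false AND true = false
y4 = T AND y2 = true AND false = false
y5 = U OR y4 = false OR false = false
y6 = y5 XOR U = false XOR false = false
y7 = y3 OR y4 = false OR false = false
y8 = y6 AND y7 = false AND false = false
y10 = y8 OR y0 = false OR false = false
y11 = y5 AND y10 = false AND false = false

y0 = false; y3 = false; y11 = false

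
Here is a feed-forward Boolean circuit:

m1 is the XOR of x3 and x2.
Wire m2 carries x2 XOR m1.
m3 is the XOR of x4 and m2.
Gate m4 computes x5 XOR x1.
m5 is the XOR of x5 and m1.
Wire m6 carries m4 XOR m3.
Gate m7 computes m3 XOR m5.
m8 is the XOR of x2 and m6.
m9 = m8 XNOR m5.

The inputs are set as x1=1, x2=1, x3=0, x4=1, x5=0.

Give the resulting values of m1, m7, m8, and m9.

m1 = 1, m7 = 0, m8 = 1, m9 = 1

m1 = x3 XOR x2 = 0 XOR 1 = 1
m2 = x2 XOR m1 = 1 XOR 1 = 0
m3 = x4 XOR m2 = 1 XOR 0 = 1
m4 = x5 XOR x1 = 0 XOR 1 = 1
m5 = x5 XOR m1 = 0 XOR 1 = 1
m6 = m4 XOR m3 = 1 XOR 1 = 0
m7 = m3 XOR m5 = 1 XOR 1 = 0
m8 = x2 XOR m6 = 1 XOR 0 = 1
m9 = m8 XNOR m5 = 1 XNOR 1 = 1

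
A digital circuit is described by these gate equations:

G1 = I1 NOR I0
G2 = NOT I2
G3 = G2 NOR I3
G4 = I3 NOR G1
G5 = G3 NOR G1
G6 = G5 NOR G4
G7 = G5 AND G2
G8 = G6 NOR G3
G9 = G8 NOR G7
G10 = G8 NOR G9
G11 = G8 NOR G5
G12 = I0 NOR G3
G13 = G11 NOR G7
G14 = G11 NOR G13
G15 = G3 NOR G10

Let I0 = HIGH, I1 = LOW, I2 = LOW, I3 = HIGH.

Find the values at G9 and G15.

G9 = LOW, G15 = HIGH

G1 = I1 NOR I0 = LOW NOR HIGH = LOW
G2 = NOT I2 = NOT LOW = HIGH
G3 = G2 NOR I3 = HIGH NOR HIGH = LOW
G4 = I3 NOR G1 = HIGH NOR LOW = LOW
G5 = G3 NOR G1 = LOW NOR LOW = HIGH
G6 = G5 NOR G4 = HIGH NOR LOW = LOW
G7 = G5 AND G2 = HIGH AND HIGH = HIGH
G8 = G6 NOR G3 = LOW NOR LOW = HIGH
G9 = G8 NOR G7 = HIGH NOR HIGH = LOW
G10 = G8 NOR G9 = HIGH NOR LOW = LOW
G15 = G3 NOR G10 = LOW NOR LOW = HIGH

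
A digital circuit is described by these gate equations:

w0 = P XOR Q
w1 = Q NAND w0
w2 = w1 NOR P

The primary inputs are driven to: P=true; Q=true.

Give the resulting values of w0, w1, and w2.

w0 = false, w1 = true, w2 = false

w0 = P XOR Q = true XOR true = false
w1 = Q NAND w0 = true NAND false = true
w2 = w1 NOR P = true NOR true = false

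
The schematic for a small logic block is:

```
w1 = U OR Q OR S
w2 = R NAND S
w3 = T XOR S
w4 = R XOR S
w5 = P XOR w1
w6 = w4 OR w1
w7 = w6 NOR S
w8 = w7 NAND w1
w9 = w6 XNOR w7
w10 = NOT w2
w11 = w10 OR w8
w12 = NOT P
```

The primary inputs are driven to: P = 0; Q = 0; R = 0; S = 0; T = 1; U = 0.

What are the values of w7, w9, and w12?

w1 = U OR Q OR S = 0 OR 0 OR 0 = 0
w4 = R XOR S = 0 XOR 0 = 0
w6 = w4 OR w1 = 0 OR 0 = 0
w7 = w6 NOR S = 0 NOR 0 = 1
w9 = w6 XNOR w7 = 0 XNOR 1 = 0
w12 = NOT P = NOT 0 = 1

w7 = 1, w9 = 0, w12 = 1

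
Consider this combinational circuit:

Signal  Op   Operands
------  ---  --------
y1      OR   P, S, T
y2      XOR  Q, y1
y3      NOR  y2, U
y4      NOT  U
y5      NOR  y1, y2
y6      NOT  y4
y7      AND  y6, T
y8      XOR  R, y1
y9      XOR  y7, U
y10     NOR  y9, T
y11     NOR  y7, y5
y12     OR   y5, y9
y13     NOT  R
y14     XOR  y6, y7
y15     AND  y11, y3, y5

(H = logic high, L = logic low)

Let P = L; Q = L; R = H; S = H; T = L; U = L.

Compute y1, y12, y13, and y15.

y1 = P OR S OR T = L OR H OR L = H
y2 = Q XOR y1 = L XOR H = H
y3 = y2 NOR U = H NOR L = L
y4 = NOT U = NOT L = H
y5 = y1 NOR y2 = H NOR H = L
y6 = NOT y4 = NOT H = L
y7 = y6 AND T = L AND L = L
y9 = y7 XOR U = L XOR L = L
y11 = y7 NOR y5 = L NOR L = H
y12 = y5 OR y9 = L OR L = L
y13 = NOT R = NOT H = L
y15 = y11 AND y3 AND y5 = H AND L AND L = L

y1 = H  y12 = L  y13 = L  y15 = L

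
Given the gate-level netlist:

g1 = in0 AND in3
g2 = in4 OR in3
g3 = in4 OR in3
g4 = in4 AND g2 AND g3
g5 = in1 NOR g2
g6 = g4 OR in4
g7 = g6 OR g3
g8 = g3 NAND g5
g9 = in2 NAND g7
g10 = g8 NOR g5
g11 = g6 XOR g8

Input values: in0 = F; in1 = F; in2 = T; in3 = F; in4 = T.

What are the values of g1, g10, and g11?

g1 = F; g10 = F; g11 = F

g1 = in0 AND in3 = F AND F = F
g2 = in4 OR in3 = T OR F = T
g3 = in4 OR in3 = T OR F = T
g4 = in4 AND g2 AND g3 = T AND T AND T = T
g5 = in1 NOR g2 = F NOR T = F
g6 = g4 OR in4 = T OR T = T
g8 = g3 NAND g5 = T NAND F = T
g10 = g8 NOR g5 = T NOR F = F
g11 = g6 XOR g8 = T XOR T = F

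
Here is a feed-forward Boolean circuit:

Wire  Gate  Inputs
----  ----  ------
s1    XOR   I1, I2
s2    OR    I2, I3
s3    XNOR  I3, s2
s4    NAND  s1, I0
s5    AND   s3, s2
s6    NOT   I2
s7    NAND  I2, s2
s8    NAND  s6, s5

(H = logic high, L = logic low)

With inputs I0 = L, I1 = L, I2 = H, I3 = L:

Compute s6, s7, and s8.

s6 = L  s7 = L  s8 = H

s2 = I2 OR I3 = H OR L = H
s3 = I3 XNOR s2 = L XNOR H = L
s5 = s3 AND s2 = L AND H = L
s6 = NOT I2 = NOT H = L
s7 = I2 NAND s2 = H NAND H = L
s8 = s6 NAND s5 = L NAND L = H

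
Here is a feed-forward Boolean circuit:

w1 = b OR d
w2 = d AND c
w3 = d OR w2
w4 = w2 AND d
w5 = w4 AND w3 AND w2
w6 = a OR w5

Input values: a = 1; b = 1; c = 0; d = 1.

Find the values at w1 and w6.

w1 = 1, w6 = 1

w1 = b OR d = 1 OR 1 = 1
w2 = d AND c = 1 AND 0 = 0
w3 = d OR w2 = 1 OR 0 = 1
w4 = w2 AND d = 0 AND 1 = 0
w5 = w4 AND w3 AND w2 = 0 AND 1 AND 0 = 0
w6 = a OR w5 = 1 OR 0 = 1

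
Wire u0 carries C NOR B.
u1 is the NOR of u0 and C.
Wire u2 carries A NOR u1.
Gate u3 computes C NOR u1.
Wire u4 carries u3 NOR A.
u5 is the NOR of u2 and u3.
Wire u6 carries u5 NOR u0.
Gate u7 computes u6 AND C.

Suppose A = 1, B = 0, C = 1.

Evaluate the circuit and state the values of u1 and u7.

u0 = C NOR B = 1 NOR 0 = 0
u1 = u0 NOR C = 0 NOR 1 = 0
u2 = A NOR u1 = 1 NOR 0 = 0
u3 = C NOR u1 = 1 NOR 0 = 0
u5 = u2 NOR u3 = 0 NOR 0 = 1
u6 = u5 NOR u0 = 1 NOR 0 = 0
u7 = u6 AND C = 0 AND 1 = 0

u1 = 0; u7 = 0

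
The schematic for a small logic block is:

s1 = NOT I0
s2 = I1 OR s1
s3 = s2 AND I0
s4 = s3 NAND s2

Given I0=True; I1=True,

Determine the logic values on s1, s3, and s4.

s1 = False; s3 = True; s4 = False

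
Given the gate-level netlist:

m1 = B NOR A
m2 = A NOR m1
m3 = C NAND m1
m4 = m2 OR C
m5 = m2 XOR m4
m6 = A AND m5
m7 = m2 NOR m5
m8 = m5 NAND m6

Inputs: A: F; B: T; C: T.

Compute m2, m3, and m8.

m2 = T, m3 = T, m8 = T

m1 = B NOR A = T NOR F = F
m2 = A NOR m1 = F NOR F = T
m3 = C NAND m1 = T NAND F = T
m4 = m2 OR C = T OR T = T
m5 = m2 XOR m4 = T XOR T = F
m6 = A AND m5 = F AND F = F
m8 = m5 NAND m6 = F NAND F = T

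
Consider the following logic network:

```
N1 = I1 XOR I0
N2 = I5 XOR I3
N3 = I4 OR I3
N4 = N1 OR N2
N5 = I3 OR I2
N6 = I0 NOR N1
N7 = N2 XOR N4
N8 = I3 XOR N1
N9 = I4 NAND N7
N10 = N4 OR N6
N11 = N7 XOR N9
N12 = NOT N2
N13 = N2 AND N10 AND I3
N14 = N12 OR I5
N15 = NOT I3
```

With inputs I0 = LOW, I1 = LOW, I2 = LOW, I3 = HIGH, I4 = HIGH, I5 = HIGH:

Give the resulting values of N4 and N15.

N1 = I1 XOR I0 = LOW XOR LOW = LOW
N2 = I5 XOR I3 = HIGH XOR HIGH = LOW
N4 = N1 OR N2 = LOW OR LOW = LOW
N15 = NOT I3 = NOT HIGH = LOW

N4 = LOW, N15 = LOW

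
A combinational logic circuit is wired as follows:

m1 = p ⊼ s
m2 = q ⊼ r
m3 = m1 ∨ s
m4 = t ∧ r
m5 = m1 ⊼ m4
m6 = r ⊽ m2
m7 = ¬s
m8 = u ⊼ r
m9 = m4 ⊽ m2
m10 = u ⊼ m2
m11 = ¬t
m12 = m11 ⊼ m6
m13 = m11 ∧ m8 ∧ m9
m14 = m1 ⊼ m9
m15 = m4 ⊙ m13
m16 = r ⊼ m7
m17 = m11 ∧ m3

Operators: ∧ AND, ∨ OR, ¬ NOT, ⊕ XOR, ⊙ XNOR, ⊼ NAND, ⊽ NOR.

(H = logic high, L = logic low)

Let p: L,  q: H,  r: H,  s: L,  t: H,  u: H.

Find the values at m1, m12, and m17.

m1 = p NAND s = L NAND L = H
m2 = q NAND r = H NAND H = L
m3 = m1 OR s = H OR L = H
m6 = r NOR m2 = H NOR L = L
m11 = NOT t = NOT H = L
m12 = m11 NAND m6 = L NAND L = H
m17 = m11 AND m3 = L AND H = L

m1 = H  m12 = H  m17 = L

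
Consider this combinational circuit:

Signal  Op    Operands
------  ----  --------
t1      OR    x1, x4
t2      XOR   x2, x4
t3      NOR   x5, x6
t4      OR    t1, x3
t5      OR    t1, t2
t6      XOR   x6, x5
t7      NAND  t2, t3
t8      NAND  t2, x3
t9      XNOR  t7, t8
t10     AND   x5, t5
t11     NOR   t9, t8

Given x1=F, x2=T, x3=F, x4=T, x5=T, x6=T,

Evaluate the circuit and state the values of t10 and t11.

t10 = T, t11 = F

t1 = x1 OR x4 = F OR T = T
t2 = x2 XOR x4 = T XOR T = F
t3 = x5 NOR x6 = T NOR T = F
t5 = t1 OR t2 = T OR F = T
t7 = t2 NAND t3 = F NAND F = T
t8 = t2 NAND x3 = F NAND F = T
t9 = t7 XNOR t8 = T XNOR T = T
t10 = x5 AND t5 = T AND T = T
t11 = t9 NOR t8 = T NOR T = F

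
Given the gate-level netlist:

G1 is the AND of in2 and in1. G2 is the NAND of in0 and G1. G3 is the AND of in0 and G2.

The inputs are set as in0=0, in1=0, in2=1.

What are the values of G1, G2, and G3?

G1 = in2 AND in1 = 1 AND 0 = 0
G2 = in0 NAND G1 = 0 NAND 0 = 1
G3 = in0 AND G2 = 0 AND 1 = 0

G1 = 0  G2 = 1  G3 = 0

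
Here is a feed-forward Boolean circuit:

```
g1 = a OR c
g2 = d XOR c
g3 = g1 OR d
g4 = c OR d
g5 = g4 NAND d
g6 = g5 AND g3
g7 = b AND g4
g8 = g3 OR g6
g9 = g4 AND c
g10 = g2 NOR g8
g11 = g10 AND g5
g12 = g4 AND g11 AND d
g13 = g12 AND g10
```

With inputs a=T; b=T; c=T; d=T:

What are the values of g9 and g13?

g1 = a OR c = T OR T = T
g2 = d XOR c = T XOR T = F
g3 = g1 OR d = T OR T = T
g4 = c OR d = T OR T = T
g5 = g4 NAND d = T NAND T = F
g6 = g5 AND g3 = F AND T = F
g8 = g3 OR g6 = T OR F = T
g9 = g4 AND c = T AND T = T
g10 = g2 NOR g8 = F NOR T = F
g11 = g10 AND g5 = F AND F = F
g12 = g4 AND g11 AND d = T AND F AND T = F
g13 = g12 AND g10 = F AND F = F

g9 = T, g13 = F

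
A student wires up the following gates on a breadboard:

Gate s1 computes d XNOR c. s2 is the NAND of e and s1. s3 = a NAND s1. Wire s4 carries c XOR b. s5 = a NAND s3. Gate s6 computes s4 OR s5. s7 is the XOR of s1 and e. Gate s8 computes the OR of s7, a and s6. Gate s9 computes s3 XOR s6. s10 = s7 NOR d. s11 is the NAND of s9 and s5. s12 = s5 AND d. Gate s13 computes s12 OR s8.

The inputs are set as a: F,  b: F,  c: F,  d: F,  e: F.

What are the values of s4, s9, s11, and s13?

s4 = F, s9 = F, s11 = T, s13 = T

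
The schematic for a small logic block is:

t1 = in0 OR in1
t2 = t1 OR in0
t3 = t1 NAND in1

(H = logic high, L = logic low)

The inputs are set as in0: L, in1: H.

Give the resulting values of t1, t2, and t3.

t1 = in0 OR in1 = L OR H = H
t2 = t1 OR in0 = H OR L = H
t3 = t1 NAND in1 = H NAND H = L

t1 = H; t2 = H; t3 = L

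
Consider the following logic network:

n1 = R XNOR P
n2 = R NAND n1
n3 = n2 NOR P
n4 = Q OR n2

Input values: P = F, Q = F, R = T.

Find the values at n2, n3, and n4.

n1 = R XNOR P = T XNOR F = F
n2 = R NAND n1 = T NAND F = T
n3 = n2 NOR P = T NOR F = F
n4 = Q OR n2 = F OR T = T

n2 = T, n3 = F, n4 = T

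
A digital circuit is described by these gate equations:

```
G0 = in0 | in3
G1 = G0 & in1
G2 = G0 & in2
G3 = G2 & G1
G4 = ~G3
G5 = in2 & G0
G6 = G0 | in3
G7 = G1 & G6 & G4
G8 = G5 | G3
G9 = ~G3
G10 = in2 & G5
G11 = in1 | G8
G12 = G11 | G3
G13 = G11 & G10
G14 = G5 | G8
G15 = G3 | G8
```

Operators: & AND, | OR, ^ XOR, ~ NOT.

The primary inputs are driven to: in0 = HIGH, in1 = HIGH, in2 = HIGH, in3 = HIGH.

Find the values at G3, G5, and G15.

G0 = in0 OR in3 = HIGH OR HIGH = HIGH
G1 = G0 AND in1 = HIGH AND HIGH = HIGH
G2 = G0 AND in2 = HIGH AND HIGH = HIGH
G3 = G2 AND G1 = HIGH AND HIGH = HIGH
G5 = in2 AND G0 = HIGH AND HIGH = HIGH
G8 = G5 OR G3 = HIGH OR HIGH = HIGH
G15 = G3 OR G8 = HIGH OR HIGH = HIGH

G3 = HIGH  G5 = HIGH  G15 = HIGH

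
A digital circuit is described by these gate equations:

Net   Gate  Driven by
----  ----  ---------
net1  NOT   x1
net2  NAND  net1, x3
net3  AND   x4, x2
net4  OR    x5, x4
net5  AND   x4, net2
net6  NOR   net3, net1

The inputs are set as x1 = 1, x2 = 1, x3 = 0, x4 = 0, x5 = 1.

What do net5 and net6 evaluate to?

net1 = NOT x1 = NOT 1 = 0
net2 = net1 NAND x3 = 0 NAND 0 = 1
net3 = x4 AND x2 = 0 AND 1 = 0
net5 = x4 AND net2 = 0 AND 1 = 0
net6 = net3 NOR net1 = 0 NOR 0 = 1

net5 = 0  net6 = 1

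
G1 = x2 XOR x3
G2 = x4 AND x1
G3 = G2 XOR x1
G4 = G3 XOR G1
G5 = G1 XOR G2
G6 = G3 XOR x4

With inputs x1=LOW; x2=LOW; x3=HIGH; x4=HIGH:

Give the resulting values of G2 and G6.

G2 = LOW, G6 = HIGH

G2 = x4 AND x1 = HIGH AND LOW = LOW
G3 = G2 XOR x1 = LOW XOR LOW = LOW
G6 = G3 XOR x4 = LOW XOR HIGH = HIGH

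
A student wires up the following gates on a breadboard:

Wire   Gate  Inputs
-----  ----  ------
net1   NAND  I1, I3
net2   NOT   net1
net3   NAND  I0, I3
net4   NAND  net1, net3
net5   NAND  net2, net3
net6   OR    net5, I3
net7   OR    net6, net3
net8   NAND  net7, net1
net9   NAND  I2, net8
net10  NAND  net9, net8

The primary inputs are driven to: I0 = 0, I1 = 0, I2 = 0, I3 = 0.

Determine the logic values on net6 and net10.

net6 = 1  net10 = 1

net1 = I1 NAND I3 = 0 NAND 0 = 1
net2 = NOT net1 = NOT 1 = 0
net3 = I0 NAND I3 = 0 NAND 0 = 1
net5 = net2 NAND net3 = 0 NAND 1 = 1
net6 = net5 OR I3 = 1 OR 0 = 1
net7 = net6 OR net3 = 1 OR 1 = 1
net8 = net7 NAND net1 = 1 NAND 1 = 0
net9 = I2 NAND net8 = 0 NAND 0 = 1
net10 = net9 NAND net8 = 1 NAND 0 = 1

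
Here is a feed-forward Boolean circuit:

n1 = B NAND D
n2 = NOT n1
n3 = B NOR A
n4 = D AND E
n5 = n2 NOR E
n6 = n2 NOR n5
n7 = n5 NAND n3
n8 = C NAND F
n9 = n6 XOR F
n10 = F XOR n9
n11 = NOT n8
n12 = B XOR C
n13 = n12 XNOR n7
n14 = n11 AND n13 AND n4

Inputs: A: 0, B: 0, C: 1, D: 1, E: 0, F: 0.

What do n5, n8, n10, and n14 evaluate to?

n5 = 1; n8 = 1; n10 = 0; n14 = 0

n1 = B NAND D = 0 NAND 1 = 1
n2 = NOT n1 = NOT 1 = 0
n3 = B NOR A = 0 NOR 0 = 1
n4 = D AND E = 1 AND 0 = 0
n5 = n2 NOR E = 0 NOR 0 = 1
n6 = n2 NOR n5 = 0 NOR 1 = 0
n7 = n5 NAND n3 = 1 NAND 1 = 0
n8 = C NAND F = 1 NAND 0 = 1
n9 = n6 XOR F = 0 XOR 0 = 0
n10 = F XOR n9 = 0 XOR 0 = 0
n11 = NOT n8 = NOT 1 = 0
n12 = B XOR C = 0 XOR 1 = 1
n13 = n12 XNOR n7 = 1 XNOR 0 = 0
n14 = n11 AND n13 AND n4 = 0 AND 0 AND 0 = 0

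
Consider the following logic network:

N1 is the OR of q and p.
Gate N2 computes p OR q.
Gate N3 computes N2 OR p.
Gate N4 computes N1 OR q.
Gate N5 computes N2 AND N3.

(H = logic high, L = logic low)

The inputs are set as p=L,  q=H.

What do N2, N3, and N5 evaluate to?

N2 = p OR q = L OR H = H
N3 = N2 OR p = H OR L = H
N5 = N2 AND N3 = H AND H = H

N2 = H, N3 = H, N5 = H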